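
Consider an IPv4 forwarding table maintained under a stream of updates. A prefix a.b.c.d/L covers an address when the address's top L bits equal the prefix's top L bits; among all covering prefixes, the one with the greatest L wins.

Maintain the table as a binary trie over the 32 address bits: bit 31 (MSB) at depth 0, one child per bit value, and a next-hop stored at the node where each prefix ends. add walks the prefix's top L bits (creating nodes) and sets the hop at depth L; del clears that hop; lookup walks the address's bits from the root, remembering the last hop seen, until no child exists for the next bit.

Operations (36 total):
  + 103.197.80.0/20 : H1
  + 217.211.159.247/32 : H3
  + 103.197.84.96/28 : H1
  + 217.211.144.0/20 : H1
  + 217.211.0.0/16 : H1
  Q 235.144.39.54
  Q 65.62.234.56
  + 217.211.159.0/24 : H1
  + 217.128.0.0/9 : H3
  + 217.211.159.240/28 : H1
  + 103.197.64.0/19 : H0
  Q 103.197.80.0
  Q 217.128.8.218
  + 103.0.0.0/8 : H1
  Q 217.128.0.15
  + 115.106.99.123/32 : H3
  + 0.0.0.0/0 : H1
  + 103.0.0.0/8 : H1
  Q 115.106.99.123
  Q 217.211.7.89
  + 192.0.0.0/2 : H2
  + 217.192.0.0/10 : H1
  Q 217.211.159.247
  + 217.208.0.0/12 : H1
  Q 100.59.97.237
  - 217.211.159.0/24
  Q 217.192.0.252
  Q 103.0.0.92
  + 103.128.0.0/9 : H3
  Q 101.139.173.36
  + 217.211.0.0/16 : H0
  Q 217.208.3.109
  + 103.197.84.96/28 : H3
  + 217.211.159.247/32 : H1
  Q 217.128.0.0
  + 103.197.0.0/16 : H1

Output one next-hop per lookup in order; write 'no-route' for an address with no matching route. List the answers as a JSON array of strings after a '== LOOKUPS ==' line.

Apply in order:
  add 103.197.80.0/20 -> H1 at depth 20
  add 217.211.159.247/32 -> H3 at depth 32
  add 103.197.84.96/28 -> H1 at depth 28
  add 217.211.144.0/20 -> H1 at depth 20
  add 217.211.0.0/16 -> H1 at depth 16
  ? 235.144.39.54  path d0:-→d1:-→d2:-  best=no-route
  ? 65.62.234.56  path d0:-→d1:-→d2:-  best=no-route
  add 217.211.159.0/24 -> H1 at depth 24
  add 217.128.0.0/9 -> H3 at depth 9
  add 217.211.159.240/28 -> H1 at depth 28
  add 103.197.64.0/19 -> H0 at depth 19
  ? 103.197.80.0  path d0:-→d1:-→d2:-→d3:-→d4:-→d5:-→d6:-→d7:-→d8:-→d9:-→d10:-→d11:-→d12:-→d13:-→d14:-→d15:-→d16:-→d17:-→d18:-→d19:H0→d20:H1→d21:-  best=H1
  ? 217.128.8.218  path d0:-→d1:-→d2:-→d3:-→d4:-→d5:-→d6:-→d7:-→d8:-→d9:H3  best=H3
  add 103.0.0.0/8 -> H1 at depth 8
  ? 217.128.0.15  path d0:-→d1:-→d2:-→d3:-→d4:-→d5:-→d6:-→d7:-→d8:-→d9:H3  best=H3
  add 115.106.99.123/32 -> H3 at depth 32
  add 0.0.0.0/0 -> H1 at depth 0
  add 103.0.0.0/8 -> H1 at depth 8
  ? 115.106.99.123  path d0:H1→d1:-→d2:-→d3:-→d4:-→d5:-→d6:-→d7:-→d8:-→d9:-→d10:-→d11:-→d12:-→d13:-→d14:-→d15:-→d16:-→d17:-→d18:-→d19:-→d20:-→d21:-→d22:-→d23:-→d24:-→d25:-→d26:-→d27:-→d28:-→d29:-→d30:-→d31:-→d32:H3  best=H3
  ? 217.211.7.89  path d0:H1→d1:-→d2:-→d3:-→d4:-→d5:-→d6:-→d7:-→d8:-→d9:H3→d10:-→d11:-→d12:-→d13:-→d14:-→d15:-→d16:H1  best=H1
  add 192.0.0.0/2 -> H2 at depth 2
  add 217.192.0.0/10 -> H1 at depth 10
  ? 217.211.159.247  path d0:H1→d1:-→d2:H2→d3:-→d4:-→d5:-→d6:-→d7:-→d8:-→d9:H3→d10:H1→d11:-→d12:-→d13:-→d14:-→d15:-→d16:H1→d17:-→d18:-→d19:-→d20:H1→d21:-→d22:-→d23:-→d24:H1→d25:-→d26:-→d27:-→d28:H1→d29:-→d30:-→d31:-→d32:H3  best=H3
  add 217.208.0.0/12 -> H1 at depth 12
  ? 100.59.97.237  path d0:H1→d1:-→d2:-→d3:-→d4:-→d5:-→d6:-  best=H1
  - 217.211.159.0/24 clear@24
  ? 217.192.0.252  path d0:H1→d1:-→d2:H2→d3:-→d4:-→d5:-→d6:-→d7:-→d8:-→d9:H3→d10:H1→d11:-  best=H1
  ? 103.0.0.92  path d0:H1→d1:-→d2:-→d3:-→d4:-→d5:-→d6:-→d7:-→d8:H1  best=H1
  add 103.128.0.0/9 -> H3 at depth 9
  ? 101.139.173.36  path d0:H1→d1:-→d2:-→d3:-→d4:-→d5:-→d6:-  best=H1
  add 217.211.0.0/16 -> H0 at depth 16
  ? 217.208.3.109  path d0:H1→d1:-→d2:H2→d3:-→d4:-→d5:-→d6:-→d7:-→d8:-→d9:H3→d10:H1→d11:-→d12:H1→d13:-→d14:-  best=H1
  add 103.197.84.96/28 -> H3 at depth 28
  add 217.211.159.247/32 -> H1 at depth 32
  ? 217.128.0.0  path d0:H1→d1:-→d2:H2→d3:-→d4:-→d5:-→d6:-→d7:-→d8:-→d9:H3  best=H3
  add 103.197.0.0/16 -> H1 at depth 16

== LOOKUPS ==
["no-route","no-route","H1","H3","H3","H3","H1","H3","H1","H1","H1","H1","H1","H3"]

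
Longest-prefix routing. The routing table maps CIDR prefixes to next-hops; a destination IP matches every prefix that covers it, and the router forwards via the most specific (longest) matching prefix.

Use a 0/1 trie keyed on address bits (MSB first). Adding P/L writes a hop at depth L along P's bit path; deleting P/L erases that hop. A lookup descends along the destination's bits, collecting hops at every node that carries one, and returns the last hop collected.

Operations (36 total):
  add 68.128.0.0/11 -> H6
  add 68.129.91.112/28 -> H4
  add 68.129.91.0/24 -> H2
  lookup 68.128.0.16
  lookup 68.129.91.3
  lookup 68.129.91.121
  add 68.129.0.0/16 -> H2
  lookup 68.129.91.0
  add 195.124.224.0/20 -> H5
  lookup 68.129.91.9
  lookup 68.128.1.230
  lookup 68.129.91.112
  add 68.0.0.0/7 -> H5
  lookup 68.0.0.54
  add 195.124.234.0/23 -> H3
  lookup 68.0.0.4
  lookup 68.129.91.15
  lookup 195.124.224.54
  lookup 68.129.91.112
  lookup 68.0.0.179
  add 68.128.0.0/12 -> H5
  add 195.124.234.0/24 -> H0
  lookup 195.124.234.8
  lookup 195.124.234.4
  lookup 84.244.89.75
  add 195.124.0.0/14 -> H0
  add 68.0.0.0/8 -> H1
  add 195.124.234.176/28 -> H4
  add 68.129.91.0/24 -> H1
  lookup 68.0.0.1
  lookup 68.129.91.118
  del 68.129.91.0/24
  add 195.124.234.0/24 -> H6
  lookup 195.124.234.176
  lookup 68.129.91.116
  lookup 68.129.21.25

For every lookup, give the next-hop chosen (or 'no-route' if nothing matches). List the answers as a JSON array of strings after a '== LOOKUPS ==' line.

Apply in order:
  add 68.128.0.0/11 -> H6 at depth 11
  add 68.129.91.112/28 -> H4 at depth 28
  add 68.129.91.0/24 -> H2 at depth 24
  Q 68.128.0.16: descend 010001001000000 ; hops seen [H6] ; pick H6
  Q 68.129.91.3: descend 0100010010000001010110110 ; hops seen [H6,H2] ; pick H2
  Q 68.129.91.121: descend 0100010010000001010110110111 ; hops seen [H6,H2,H4] ; pick H4
  add 68.129.0.0/16 -> H2 at depth 16
  Q 68.129.91.0: descend 0100010010000001010110110 ; hops seen [H6,H2,H2] ; pick H2
  add 195.124.224.0/20 -> H5 at depth 20
  Q 68.129.91.9: descend 0100010010000001010110110 ; hops seen [H6,H2,H2] ; pick H2
  Q 68.128.1.230: descend 010001001000000 ; hops seen [H6] ; pick H6
  Q 68.129.91.112: descend 0100010010000001010110110111 ; hops seen [H6,H2,H2,H4] ; pick H4
  add 68.0.0.0/7 -> H5 at depth 7
  Q 68.0.0.54: descend 01000100 ; hops seen [H5] ; pick H5
  add 195.124.234.0/23 -> H3 at depth 23
  Q 68.0.0.4: descend 01000100 ; hops seen [H5] ; pick H5
  Q 68.129.91.15: descend 0100010010000001010110110 ; hops seen [H5,H6,H2,H2] ; pick H2
  Q 195.124.224.54: descend 11000011011111001110 ; hops seen [H5] ; pick H5
  Q 68.129.91.112: descend 0100010010000001010110110111 ; hops seen [H5,H6,H2,H2,H4] ; pick H4
  Q 68.0.0.179: descend 01000100 ; hops seen [H5] ; pick H5
  add 68.128.0.0/12 -> H5 at depth 12
  add 195.124.234.0/24 -> H0 at depth 24
  Q 195.124.234.8: descend 110000110111110011101010 ; hops seen [H5,H3,H0] ; pick H0
  Q 195.124.234.4: descend 110000110111110011101010 ; hops seen [H5,H3,H0] ; pick H0
  Q 84.244.89.75: descend 010 ; hops seen [∅] ; pick no-route
  add 195.124.0.0/14 -> H0 at depth 14
  add 68.0.0.0/8 -> H1 at depth 8
  add 195.124.234.176/28 -> H4 at depth 28
  add 68.129.91.0/24 -> H1 at depth 24
  Q 68.0.0.1: descend 01000100 ; hops seen [H5,H1] ; pick H1
  Q 68.129.91.118: descend 0100010010000001010110110111 ; hops seen [H5,H1,H6,H5,H2,H1,H4] ; pick H4
  - 68.129.91.0/24 clear@24
  add 195.124.234.0/24 -> H6 at depth 24
  Q 195.124.234.176: descend 1100001101111100111010101011 ; hops seen [H0,H5,H3,H6,H4] ; pick H4
  Q 68.129.91.116: descend 0100010010000001010110110111 ; hops seen [H5,H1,H6,H5,H2,H4] ; pick H4
  Q 68.129.21.25: descend 01000100100000010 ; hops seen [H5,H1,H6,H5,H2] ; pick H2

== LOOKUPS ==
["H6","H2","H4","H2","H2","H6","H4","H5","H5","H2","H5","H4","H5","H0","H0","no-route","H1","H4","H4","H4","H2"]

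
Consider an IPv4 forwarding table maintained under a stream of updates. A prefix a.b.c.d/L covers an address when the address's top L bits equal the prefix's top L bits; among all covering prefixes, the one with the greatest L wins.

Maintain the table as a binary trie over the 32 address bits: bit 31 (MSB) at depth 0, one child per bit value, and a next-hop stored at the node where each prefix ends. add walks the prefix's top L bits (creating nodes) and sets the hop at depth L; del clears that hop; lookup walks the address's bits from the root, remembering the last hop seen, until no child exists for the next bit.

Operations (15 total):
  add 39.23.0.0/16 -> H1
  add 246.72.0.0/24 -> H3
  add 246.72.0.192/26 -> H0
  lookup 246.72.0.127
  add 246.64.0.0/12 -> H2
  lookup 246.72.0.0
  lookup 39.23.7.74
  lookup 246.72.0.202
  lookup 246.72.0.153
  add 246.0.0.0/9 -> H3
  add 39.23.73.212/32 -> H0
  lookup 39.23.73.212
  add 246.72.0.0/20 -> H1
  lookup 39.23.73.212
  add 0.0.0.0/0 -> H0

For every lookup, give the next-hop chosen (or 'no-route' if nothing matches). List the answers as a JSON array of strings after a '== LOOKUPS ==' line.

Apply in order:
  add 39.23.0.0/16 -> H1 at depth 16
  add 246.72.0.0/24 -> H3 at depth 24
  add 246.72.0.192/26 -> H0 at depth 26
  ? 246.72.0.127  path d0:-→d1:-→d2:-→d3:-→d4:-→d5:-→d6:-→d7:-→d8:-→d9:-→d10:-→d11:-→d12:-→d13:-→d14:-→d15:-→d16:-→d17:-→d18:-→d19:-→d20:-→d21:-→d22:-→d23:-→d24:H3  best=H3
  add 246.64.0.0/12 -> H2 at depth 12
  ? 246.72.0.0  path d0:-→d1:-→d2:-→d3:-→d4:-→d5:-→d6:-→d7:-→d8:-→d9:-→d10:-→d11:-→d12:H2→d13:-→d14:-→d15:-→d16:-→d17:-→d18:-→d19:-→d20:-→d21:-→d22:-→d23:-→d24:H3  best=H3
  ? 39.23.7.74  path d0:-→d1:-→d2:-→d3:-→d4:-→d5:-→d6:-→d7:-→d8:-→d9:-→d10:-→d11:-→d12:-→d13:-→d14:-→d15:-→d16:H1  best=H1
  ? 246.72.0.202  path d0:-→d1:-→d2:-→d3:-→d4:-→d5:-→d6:-→d7:-→d8:-→d9:-→d10:-→d11:-→d12:H2→d13:-→d14:-→d15:-→d16:-→d17:-→d18:-→d19:-→d20:-→d21:-→d22:-→d23:-→d24:H3→d25:-→d26:H0  best=H0
  ? 246.72.0.153  path d0:-→d1:-→d2:-→d3:-→d4:-→d5:-→d6:-→d7:-→d8:-→d9:-→d10:-→d11:-→d12:H2→d13:-→d14:-→d15:-→d16:-→d17:-→d18:-→d19:-→d20:-→d21:-→d22:-→d23:-→d24:H3→d25:-  best=H3
  add 246.0.0.0/9 -> H3 at depth 9
  add 39.23.73.212/32 -> H0 at depth 32
  ? 39.23.73.212  path d0:-→d1:-→d2:-→d3:-→d4:-→d5:-→d6:-→d7:-→d8:-→d9:-→d10:-→d11:-→d12:-→d13:-→d14:-→d15:-→d16:H1→d17:-→d18:-→d19:-→d20:-→d21:-→d22:-→d23:-→d24:-→d25:-→d26:-→d27:-→d28:-→d29:-→d30:-→d31:-→d32:H0  best=H0
  add 246.72.0.0/20 -> H1 at depth 20
  ? 39.23.73.212  path d0:-→d1:-→d2:-→d3:-→d4:-→d5:-→d6:-→d7:-→d8:-→d9:-→d10:-→d11:-→d12:-→d13:-→d14:-→d15:-→d16:H1→d17:-→d18:-→d19:-→d20:-→d21:-→d22:-→d23:-→d24:-→d25:-→d26:-→d27:-→d28:-→d29:-→d30:-→d31:-→d32:H0  best=H0
  add 0.0.0.0/0 -> H0 at depth 0

== LOOKUPS ==
["H3","H3","H1","H0","H3","H0","H0"]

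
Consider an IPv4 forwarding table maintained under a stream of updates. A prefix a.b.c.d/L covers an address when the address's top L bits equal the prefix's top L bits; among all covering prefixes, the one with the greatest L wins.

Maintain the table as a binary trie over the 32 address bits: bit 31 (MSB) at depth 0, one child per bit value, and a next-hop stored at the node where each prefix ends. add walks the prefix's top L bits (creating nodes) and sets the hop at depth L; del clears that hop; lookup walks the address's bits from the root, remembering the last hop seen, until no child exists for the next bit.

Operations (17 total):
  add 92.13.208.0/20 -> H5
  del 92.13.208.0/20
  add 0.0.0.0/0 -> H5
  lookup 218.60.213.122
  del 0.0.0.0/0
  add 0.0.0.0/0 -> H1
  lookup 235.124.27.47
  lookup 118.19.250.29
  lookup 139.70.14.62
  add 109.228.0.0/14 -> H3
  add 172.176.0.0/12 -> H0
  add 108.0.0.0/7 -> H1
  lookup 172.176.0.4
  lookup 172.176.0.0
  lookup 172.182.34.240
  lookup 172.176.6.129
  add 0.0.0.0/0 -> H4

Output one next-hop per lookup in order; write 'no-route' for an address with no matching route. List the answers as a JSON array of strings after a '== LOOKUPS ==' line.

Apply in order:
  add 92.13.208.0/20 -> H5 at depth 20
  del 92.13.208.0/20 (clear depth 20)
  add 0.0.0.0/0 -> H5 at depth 0
  lookup 218.60.213.122: bits ε walk d0:H5 -> H5
  del 0.0.0.0/0 (clear depth 0)
  add 0.0.0.0/0 -> H1 at depth 0
  lookup 235.124.27.47: bits ε walk d0:H1 -> H1
  lookup 118.19.250.29: bits 01 walk d0:H1→d1:-→d2:- -> H1
  lookup 139.70.14.62: bits ε walk d0:H1 -> H1
  add 109.228.0.0/14 -> H3 at depth 14
  add 172.176.0.0/12 -> H0 at depth 12
  add 108.0.0.0/7 -> H1 at depth 7
  lookup 172.176.0.4: bits 101011001011 walk d0:H1→d1:-→d2:-→d3:-→d4:-→d5:-→d6:-→d7:-→d8:-→d9:-→d10:-→d11:-→d12:H0 -> H0
  lookup 172.176.0.0: bits 101011001011 walk d0:H1→d1:-→d2:-→d3:-→d4:-→d5:-→d6:-→d7:-→d8:-→d9:-→d10:-→d11:-→d12:H0 -> H0
  lookup 172.182.34.240: bits 101011001011 walk d0:H1→d1:-→d2:-→d3:-→d4:-→d5:-→d6:-→d7:-→d8:-→d9:-→d10:-→d11:-→d12:H0 -> H0
  lookup 172.176.6.129: bits 101011001011 walk d0:H1→d1:-→d2:-→d3:-→d4:-→d5:-→d6:-→d7:-→d8:-→d9:-→d10:-→d11:-→d12:H0 -> H0
  add 0.0.0.0/0 -> H4 at depth 0

== LOOKUPS ==
["H5","H1","H1","H1","H0","H0","H0","H0"]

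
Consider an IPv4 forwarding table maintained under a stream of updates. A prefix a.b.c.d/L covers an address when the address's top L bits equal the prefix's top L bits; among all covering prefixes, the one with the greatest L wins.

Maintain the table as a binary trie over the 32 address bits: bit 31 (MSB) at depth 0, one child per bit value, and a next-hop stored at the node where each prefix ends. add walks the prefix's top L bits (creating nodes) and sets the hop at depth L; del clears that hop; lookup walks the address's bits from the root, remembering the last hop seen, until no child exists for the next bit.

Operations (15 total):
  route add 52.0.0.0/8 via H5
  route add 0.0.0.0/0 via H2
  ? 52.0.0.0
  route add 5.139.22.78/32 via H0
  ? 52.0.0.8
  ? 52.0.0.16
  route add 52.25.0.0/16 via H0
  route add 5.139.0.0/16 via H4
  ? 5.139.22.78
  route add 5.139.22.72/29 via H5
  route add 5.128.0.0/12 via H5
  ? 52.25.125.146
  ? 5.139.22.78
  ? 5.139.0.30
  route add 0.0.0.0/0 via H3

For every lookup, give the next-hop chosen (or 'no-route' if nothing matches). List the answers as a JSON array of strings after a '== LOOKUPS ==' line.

Trace:
  + 52.0.0.0/8 (H5) depth=8
  + 0.0.0.0/0 (H2) depth=0
  ? 52.0.0.0  path d0:H2→d1:-→d2:-→d3:-→d4:-→d5:-→d6:-→d7:-→d8:H5  best=H5
  + 5.139.22.78/32 (H0) depth=32
  ? 52.0.0.8  path d0:H2→d1:-→d2:-→d3:-→d4:-→d5:-→d6:-→d7:-→d8:H5  best=H5
  ? 52.0.0.16  path d0:H2→d1:-→d2:-→d3:-→d4:-→d5:-→d6:-→d7:-→d8:H5  best=H5
  + 52.25.0.0/16 (H0) depth=16
  + 5.139.0.0/16 (H4) depth=16
  ? 5.139.22.78  path d0:H2→d1:-→d2:-→d3:-→d4:-→d5:-→d6:-→d7:-→d8:-→d9:-→d10:-→d11:-→d12:-→d13:-→d14:-→d15:-→d16:H4→d17:-→d18:-→d19:-→d20:-→d21:-→d22:-→d23:-→d24:-→d25:-→d26:-→d27:-→d28:-→d29:-→d30:-→d31:-→d32:H0  best=H0
  + 5.139.22.72/29 (H5) depth=29
  + 5.128.0.0/12 (H5) depth=12
  ? 52.25.125.146  path d0:H2→d1:-→d2:-→d3:-→d4:-→d5:-→d6:-→d7:-→d8:H5→d9:-→d10:-→d11:-→d12:-→d13:-→d14:-→d15:-→d16:H0  best=H0
  ? 5.139.22.78  path d0:H2→d1:-→d2:-→d3:-→d4:-→d5:-→d6:-→d7:-→d8:-→d9:-→d10:-→d11:-→d12:H5→d13:-→d14:-→d15:-→d16:H4→d17:-→d18:-→d19:-→d20:-→d21:-→d22:-→d23:-→d24:-→d25:-→d26:-→d27:-→d28:-→d29:H5→d30:-→d31:-→d32:H0  best=H0
  ? 5.139.0.30  path d0:H2→d1:-→d2:-→d3:-→d4:-→d5:-→d6:-→d7:-→d8:-→d9:-→d10:-→d11:-→d12:H5→d13:-→d14:-→d15:-→d16:H4→d17:-→d18:-→d19:-  best=H4
  + 0.0.0.0/0 (H3) depth=0

== LOOKUPS ==
["H5","H5","H5","H0","H0","H0","H4"]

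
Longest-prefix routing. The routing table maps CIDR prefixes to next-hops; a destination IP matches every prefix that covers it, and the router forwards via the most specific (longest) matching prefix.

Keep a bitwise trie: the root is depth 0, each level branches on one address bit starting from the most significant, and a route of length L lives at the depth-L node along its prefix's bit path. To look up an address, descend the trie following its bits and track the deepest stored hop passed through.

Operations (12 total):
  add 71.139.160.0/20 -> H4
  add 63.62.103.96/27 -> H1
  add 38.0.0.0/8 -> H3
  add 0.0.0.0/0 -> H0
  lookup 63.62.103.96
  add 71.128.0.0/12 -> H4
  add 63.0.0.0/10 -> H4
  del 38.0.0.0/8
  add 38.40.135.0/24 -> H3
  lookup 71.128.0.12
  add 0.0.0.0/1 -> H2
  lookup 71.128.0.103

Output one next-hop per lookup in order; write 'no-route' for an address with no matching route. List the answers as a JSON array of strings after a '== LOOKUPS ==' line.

Trace:
  add 71.139.160.0/20 -> H4 at depth 20
  add 63.62.103.96/27 -> H1 at depth 27
  add 38.0.0.0/8 -> H3 at depth 8
  add 0.0.0.0/0 -> H0 at depth 0
  lookup 63.62.103.96: bits 001111110011111001100111011 walk d0:H0→d1:-→d2:-→d3:-→d4:-→d5:-→d6:-→d7:-→d8:-→d9:-→d10:-→d11:-→d12:-→d13:-→d14:-→d15:-→d16:-→d17:-→d18:-→d19:-→d20:-→d21:-→d22:-→d23:-→d24:-→d25:-→d26:-→d27:H1 -> H1
  add 71.128.0.0/12 -> H4 at depth 12
  add 63.0.0.0/10 -> H4 at depth 10
  del 38.0.0.0/8 (clear depth 8)
  add 38.40.135.0/24 -> H3 at depth 24
  lookup 71.128.0.12: bits 010001111000 walk d0:H0→d1:-→d2:-→d3:-→d4:-→d5:-→d6:-→d7:-→d8:-→d9:-→d10:-→d11:-→d12:H4 -> H4
  add 0.0.0.0/1 -> H2 at depth 1
  lookup 71.128.0.103: bits 010001111000 walk d0:H0→d1:H2→d2:-→d3:-→d4:-→d5:-→d6:-→d7:-→d8:-→d9:-→d10:-→d11:-→d12:H4 -> H4

== LOOKUPS ==
["H1","H4","H4"]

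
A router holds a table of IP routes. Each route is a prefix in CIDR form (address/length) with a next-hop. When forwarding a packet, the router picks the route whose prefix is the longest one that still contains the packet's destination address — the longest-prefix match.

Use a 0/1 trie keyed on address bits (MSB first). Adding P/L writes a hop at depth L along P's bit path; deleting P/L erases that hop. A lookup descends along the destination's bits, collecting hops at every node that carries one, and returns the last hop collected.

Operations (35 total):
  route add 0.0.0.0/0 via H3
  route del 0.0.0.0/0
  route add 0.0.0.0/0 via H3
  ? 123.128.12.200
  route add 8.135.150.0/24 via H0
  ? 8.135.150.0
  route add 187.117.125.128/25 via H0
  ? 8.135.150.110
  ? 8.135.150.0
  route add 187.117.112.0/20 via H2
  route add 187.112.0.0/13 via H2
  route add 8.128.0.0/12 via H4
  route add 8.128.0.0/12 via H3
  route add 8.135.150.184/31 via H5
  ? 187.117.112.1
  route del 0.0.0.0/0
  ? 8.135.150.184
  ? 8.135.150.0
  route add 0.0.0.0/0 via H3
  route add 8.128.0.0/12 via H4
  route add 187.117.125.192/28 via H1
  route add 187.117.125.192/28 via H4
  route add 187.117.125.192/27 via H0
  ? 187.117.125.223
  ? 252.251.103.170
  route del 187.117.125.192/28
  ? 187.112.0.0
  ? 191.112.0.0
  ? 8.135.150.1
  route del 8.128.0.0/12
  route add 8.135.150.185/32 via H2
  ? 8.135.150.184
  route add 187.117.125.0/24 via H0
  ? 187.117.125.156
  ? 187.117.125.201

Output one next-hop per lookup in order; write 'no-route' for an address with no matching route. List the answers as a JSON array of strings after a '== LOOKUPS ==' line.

Trace:
  add 0.0.0.0/0 -> H3 at depth 0
  - 0.0.0.0/0 clear@0
  add 0.0.0.0/0 -> H3 at depth 0
  lookup 123.128.12.200: bits ε walk d0:H3 -> H3
  add 8.135.150.0/24 -> H0 at depth 24
  lookup 8.135.150.0: bits 000010001000011110010110 walk d0:H3→d1:-→d2:-→d3:-→d4:-→d5:-→d6:-→d7:-→d8:-→d9:-→d10:-→d11:-→d12:-→d13:-→d14:-→d15:-→d16:-→d17:-→d18:-→d19:-→d20:-→d21:-→d22:-→d23:-→d24:H0 -> H0
  add 187.117.125.128/25 -> H0 at depth 25
  lookup 8.135.150.110: bits 000010001000011110010110 walk d0:H3→d1:-→d2:-→d3:-→d4:-→d5:-→d6:-→d7:-→d8:-→d9:-→d10:-→d11:-→d12:-→d13:-→d14:-→d15:-→d16:-→d17:-→d18:-→d19:-→d20:-→d21:-→d22:-→d23:-→d24:H0 -> H0
  lookup 8.135.150.0: bits 000010001000011110010110 walk d0:H3→d1:-→d2:-→d3:-→d4:-→d5:-→d6:-→d7:-→d8:-→d9:-→d10:-→d11:-→d12:-→d13:-→d14:-→d15:-→d16:-→d17:-→d18:-→d19:-→d20:-→d21:-→d22:-→d23:-→d24:H0 -> H0
  add 187.117.112.0/20 -> H2 at depth 20
  add 187.112.0.0/13 -> H2 at depth 13
  add 8.128.0.0/12 -> H4 at depth 12
  add 8.128.0.0/12 -> H3 at depth 12
  add 8.135.150.184/31 -> H5 at depth 31
  lookup 187.117.112.1: bits 10111011011101010111 walk d0:H3→d1:-→d2:-→d3:-→d4:-→d5:-→d6:-→d7:-→d8:-→d9:-→d10:-→d11:-→d12:-→d13:H2→d14:-→d15:-→d16:-→d17:-→d18:-→d19:-→d20:H2 -> H2
  - 0.0.0.0/0 clear@0
  lookup 8.135.150.184: bits 0000100010000111100101101011100 walk d0:-→d1:-→d2:-→d3:-→d4:-→d5:-→d6:-→d7:-→d8:-→d9:-→d10:-→d11:-→d12:H3→d13:-→d14:-→d15:-→d16:-→d17:-→d18:-→d19:-→d20:-→d21:-→d22:-→d23:-→d24:H0→d25:-→d26:-→d27:-→d28:-→d29:-→d30:-→d31:H5 -> H5
  lookup 8.135.150.0: bits 000010001000011110010110 walk d0:-→d1:-→d2:-→d3:-→d4:-→d5:-→d6:-→d7:-→d8:-→d9:-→d10:-→d11:-→d12:H3→d13:-→d14:-→d15:-→d16:-→d17:-→d18:-→d19:-→d20:-→d21:-→d22:-→d23:-→d24:H0 -> H0
  add 0.0.0.0/0 -> H3 at depth 0
  add 8.128.0.0/12 -> H4 at depth 12
  add 187.117.125.192/28 -> H1 at depth 28
  add 187.117.125.192/28 -> H4 at depth 28
  add 187.117.125.192/27 -> H0 at depth 27
  lookup 187.117.125.223: bits 101110110111010101111101110 walk d0:H3→d1:-→d2:-→d3:-→d4:-→d5:-→d6:-→d7:-→d8:-→d9:-→d10:-→d11:-→d12:-→d13:H2→d14:-→d15:-→d16:-→d17:-→d18:-→d19:-→d20:H2→d21:-→d22:-→d23:-→d24:-→d25:H0→d26:-→d27:H0 -> H0
  lookup 252.251.103.170: bits 1 walk d0:H3→d1:- -> H3
  - 187.117.125.192/28 clear@28
  lookup 187.112.0.0: bits 1011101101110 walk d0:H3→d1:-→d2:-→d3:-→d4:-→d5:-→d6:-→d7:-→d8:-→d9:-→d10:-→d11:-→d12:-→d13:H2 -> H2
  lookup 191.112.0.0: bits 10111 walk d0:H3→d1:-→d2:-→d3:-→d4:-→d5:- -> H3
  lookup 8.135.150.1: bits 000010001000011110010110 walk d0:H3→d1:-→d2:-→d3:-→d4:-→d5:-→d6:-→d7:-→d8:-→d9:-→d10:-→d11:-→d12:H4→d13:-→d14:-→d15:-→d16:-→d17:-→d18:-→d19:-→d20:-→d21:-→d22:-→d23:-→d24:H0 -> H0
  - 8.128.0.0/12 clear@12
  add 8.135.150.185/32 -> H2 at depth 32
  lookup 8.135.150.184: bits 0000100010000111100101101011100 walk d0:H3→d1:-→d2:-→d3:-→d4:-→d5:-→d6:-→d7:-→d8:-→d9:-→d10:-→d11:-→d12:-→d13:-→d14:-→d15:-→d16:-→d17:-→d18:-→d19:-→d20:-→d21:-→d22:-→d23:-→d24:H0→d25:-→d26:-→d27:-→d28:-→d29:-→d30:-→d31:H5 -> H5
  add 187.117.125.0/24 -> H0 at depth 24
  lookup 187.117.125.156: bits 1011101101110101011111011 walk d0:H3→d1:-→d2:-→d3:-→d4:-→d5:-→d6:-→d7:-→d8:-→d9:-→d10:-→d11:-→d12:-→d13:H2→d14:-→d15:-→d16:-→d17:-→d18:-→d19:-→d20:H2→d21:-→d22:-→d23:-→d24:H0→d25:H0 -> H0
  lookup 187.117.125.201: bits 1011101101110101011111011100 walk d0:H3→d1:-→d2:-→d3:-→d4:-→d5:-→d6:-→d7:-→d8:-→d9:-→d10:-→d11:-→d12:-→d13:H2→d14:-→d15:-→d16:-→d17:-→d18:-→d19:-→d20:H2→d21:-→d22:-→d23:-→d24:H0→d25:H0→d26:-→d27:H0→d28:- -> H0

== LOOKUPS ==
["H3","H0","H0","H0","H2","H5","H0","H0","H3","H2","H3","H0","H5","H0","H0"]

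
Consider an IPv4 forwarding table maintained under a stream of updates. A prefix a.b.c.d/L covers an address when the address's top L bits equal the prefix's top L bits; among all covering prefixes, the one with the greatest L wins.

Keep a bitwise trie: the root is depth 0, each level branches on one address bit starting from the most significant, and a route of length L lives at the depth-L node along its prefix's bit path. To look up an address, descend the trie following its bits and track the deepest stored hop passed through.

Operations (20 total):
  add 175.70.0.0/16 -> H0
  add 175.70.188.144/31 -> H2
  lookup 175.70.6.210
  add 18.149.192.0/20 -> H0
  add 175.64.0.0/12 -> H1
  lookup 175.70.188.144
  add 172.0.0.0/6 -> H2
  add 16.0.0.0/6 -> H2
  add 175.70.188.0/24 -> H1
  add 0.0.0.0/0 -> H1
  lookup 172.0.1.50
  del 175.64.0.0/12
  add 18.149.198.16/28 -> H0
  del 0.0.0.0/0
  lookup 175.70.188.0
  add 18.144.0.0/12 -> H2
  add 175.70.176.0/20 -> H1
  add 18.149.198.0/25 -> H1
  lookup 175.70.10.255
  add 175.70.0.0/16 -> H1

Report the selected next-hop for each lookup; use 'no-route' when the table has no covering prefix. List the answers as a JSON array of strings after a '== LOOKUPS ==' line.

Process each operation:
  add 175.70.0.0/16 -> H0 at depth 16
  add 175.70.188.144/31 -> H2 at depth 31
  Q 175.70.6.210: descend 1010111101000110 ; hops seen [H0] ; pick H0
  add 18.149.192.0/20 -> H0 at depth 20
  add 175.64.0.0/12 -> H1 at depth 12
  Q 175.70.188.144: descend 1010111101000110101111001001000 ; hops seen [H1,H0,H2] ; pick H2
  add 172.0.0.0/6 -> H2 at depth 6
  add 16.0.0.0/6 -> H2 at depth 6
  add 175.70.188.0/24 -> H1 at depth 24
  add 0.0.0.0/0 -> H1 at depth 0
  Q 172.0.1.50: descend 101011 ; hops seen [H1,H2] ; pick H2
  - 175.64.0.0/12 clear@12
  add 18.149.198.16/28 -> H0 at depth 28
  - 0.0.0.0/0 clear@0
  Q 175.70.188.0: descend 101011110100011010111100 ; hops seen [H2,H0,H1] ; pick H1
  add 18.144.0.0/12 -> H2 at depth 12
  add 175.70.176.0/20 -> H1 at depth 20
  add 18.149.198.0/25 -> H1 at depth 25
  Q 175.70.10.255: descend 1010111101000110 ; hops seen [H2,H0] ; pick H0
  add 175.70.0.0/16 -> H1 at depth 16

== LOOKUPS ==
["H0","H2","H2","H1","H0"]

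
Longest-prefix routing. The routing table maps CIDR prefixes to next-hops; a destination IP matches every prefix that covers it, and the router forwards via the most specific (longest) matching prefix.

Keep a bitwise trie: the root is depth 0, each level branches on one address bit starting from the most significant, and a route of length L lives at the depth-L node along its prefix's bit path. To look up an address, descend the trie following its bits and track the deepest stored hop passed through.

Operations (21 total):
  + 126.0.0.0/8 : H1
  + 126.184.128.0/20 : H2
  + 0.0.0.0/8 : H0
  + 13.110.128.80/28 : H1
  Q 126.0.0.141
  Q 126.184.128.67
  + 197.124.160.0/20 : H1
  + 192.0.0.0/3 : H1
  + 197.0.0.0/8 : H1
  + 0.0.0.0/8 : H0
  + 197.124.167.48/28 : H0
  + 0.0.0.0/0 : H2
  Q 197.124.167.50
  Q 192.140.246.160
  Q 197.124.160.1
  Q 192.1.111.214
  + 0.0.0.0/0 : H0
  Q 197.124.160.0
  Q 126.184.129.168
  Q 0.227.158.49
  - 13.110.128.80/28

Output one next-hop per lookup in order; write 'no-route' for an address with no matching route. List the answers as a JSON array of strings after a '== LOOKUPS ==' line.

Trace:
  add 126.0.0.0/8 -> H1 at depth 8
  add 126.184.128.0/20 -> H2 at depth 20
  add 0.0.0.0/8 -> H0 at depth 8
  add 13.110.128.80/28 -> H1 at depth 28
  ? 126.0.0.141  path d0:-→d1:-→d2:-→d3:-→d4:-→d5:-→d6:-→d7:-→d8:H1  best=H1
  ? 126.184.128.67  path d0:-→d1:-→d2:-→d3:-→d4:-→d5:-→d6:-→d7:-→d8:H1→d9:-→d10:-→d11:-→d12:-→d13:-→d14:-→d15:-→d16:-→d17:-→d18:-→d19:-→d20:H2  best=H2
  add 197.124.160.0/20 -> H1 at depth 20
  add 192.0.0.0/3 -> H1 at depth 3
  add 197.0.0.0/8 -> H1 at depth 8
  add 0.0.0.0/8 -> H0 at depth 8
  add 197.124.167.48/28 -> H0 at depth 28
  add 0.0.0.0/0 -> H2 at depth 0
  ? 197.124.167.50  path d0:H2→d1:-→d2:-→d3:H1→d4:-→d5:-→d6:-→d7:-→d8:H1→d9:-→d10:-→d11:-→d12:-→d13:-→d14:-→d15:-→d16:-→d17:-→d18:-→d19:-→d20:H1→d21:-→d22:-→d23:-→d24:-→d25:-→d26:-→d27:-→d28:H0  best=H0
  ? 192.140.246.160  path d0:H2→d1:-→d2:-→d3:H1→d4:-→d5:-  best=H1
  ? 197.124.160.1  path d0:H2→d1:-→d2:-→d3:H1→d4:-→d5:-→d6:-→d7:-→d8:H1→d9:-→d10:-→d11:-→d12:-→d13:-→d14:-→d15:-→d16:-→d17:-→d18:-→d19:-→d20:H1→d21:-  best=H1
  ? 192.1.111.214  path d0:H2→d1:-→d2:-→d3:H1→d4:-→d5:-  best=H1
  add 0.0.0.0/0 -> H0 at depth 0
  ? 197.124.160.0  path d0:H0→d1:-→d2:-→d3:H1→d4:-→d5:-→d6:-→d7:-→d8:H1→d9:-→d10:-→d11:-→d12:-→d13:-→d14:-→d15:-→d16:-→d17:-→d18:-→d19:-→d20:H1→d21:-  best=H1
  ? 126.184.129.168  path d0:H0→d1:-→d2:-→d3:-→d4:-→d5:-→d6:-→d7:-→d8:H1→d9:-→d10:-→d11:-→d12:-→d13:-→d14:-→d15:-→d16:-→d17:-→d18:-→d19:-→d20:H2  best=H2
  ? 0.227.158.49  path d0:H0→d1:-→d2:-→d3:-→d4:-→d5:-→d6:-→d7:-→d8:H0  best=H0
  - 13.110.128.80/28 clear@28

== LOOKUPS ==
["H1","H2","H0","H1","H1","H1","H1","H2","H0"]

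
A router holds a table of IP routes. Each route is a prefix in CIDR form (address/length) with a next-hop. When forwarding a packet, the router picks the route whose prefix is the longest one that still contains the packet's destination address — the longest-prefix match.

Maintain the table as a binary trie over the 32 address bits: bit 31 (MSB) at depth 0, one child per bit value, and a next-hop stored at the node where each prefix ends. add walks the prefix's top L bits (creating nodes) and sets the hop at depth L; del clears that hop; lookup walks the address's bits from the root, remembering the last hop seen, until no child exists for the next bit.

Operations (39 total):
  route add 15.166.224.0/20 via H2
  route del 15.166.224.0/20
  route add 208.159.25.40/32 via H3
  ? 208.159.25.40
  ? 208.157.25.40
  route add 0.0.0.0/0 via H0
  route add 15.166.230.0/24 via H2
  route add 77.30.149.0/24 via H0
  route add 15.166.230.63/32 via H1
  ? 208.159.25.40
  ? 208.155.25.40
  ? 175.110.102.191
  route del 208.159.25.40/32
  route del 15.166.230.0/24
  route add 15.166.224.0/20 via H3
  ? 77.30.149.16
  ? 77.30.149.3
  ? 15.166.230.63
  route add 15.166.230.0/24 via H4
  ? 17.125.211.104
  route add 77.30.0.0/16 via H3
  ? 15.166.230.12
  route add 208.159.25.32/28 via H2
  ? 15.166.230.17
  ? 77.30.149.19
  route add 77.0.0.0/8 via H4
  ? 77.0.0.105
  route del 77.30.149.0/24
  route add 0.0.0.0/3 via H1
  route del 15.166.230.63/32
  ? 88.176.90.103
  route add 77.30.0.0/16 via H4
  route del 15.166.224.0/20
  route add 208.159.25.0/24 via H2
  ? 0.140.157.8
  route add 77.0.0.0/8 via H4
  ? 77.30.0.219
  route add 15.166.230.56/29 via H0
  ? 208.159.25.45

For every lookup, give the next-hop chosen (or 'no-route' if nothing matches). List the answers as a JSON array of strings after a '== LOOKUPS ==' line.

Apply in order:
  + 15.166.224.0/20 (H2) depth=20
  del 15.166.224.0/20 (clear depth 20)
  + 208.159.25.40/32 (H3) depth=32
  ? 208.159.25.40  path d0:-→d1:-→d2:-→d3:-→d4:-→d5:-→d6:-→d7:-→d8:-→d9:-→d10:-→d11:-→d12:-→d13:-→d14:-→d15:-→d16:-→d17:-→d18:-→d19:-→d20:-→d21:-→d22:-→d23:-→d24:-→d25:-→d26:-→d27:-→d28:-→d29:-→d30:-→d31:-→d32:H3  best=H3
  ? 208.157.25.40  path d0:-→d1:-→d2:-→d3:-→d4:-→d5:-→d6:-→d7:-→d8:-→d9:-→d10:-→d11:-→d12:-→d13:-→d14:-  best=no-route
  + 0.0.0.0/0 (H0) depth=0
  + 15.166.230.0/24 (H2) depth=24
  + 77.30.149.0/24 (H0) depth=24
  + 15.166.230.63/32 (H1) depth=32
  ? 208.159.25.40  path d0:H0→d1:-→d2:-→d3:-→d4:-→d5:-→d6:-→d7:-→d8:-→d9:-→d10:-→d11:-→d12:-→d13:-→d14:-→d15:-→d16:-→d17:-→d18:-→d19:-→d20:-→d21:-→d22:-→d23:-→d24:-→d25:-→d26:-→d27:-→d28:-→d29:-→d30:-→d31:-→d32:H3  best=H3
  ? 208.155.25.40  path d0:H0→d1:-→d2:-→d3:-→d4:-→d5:-→d6:-→d7:-→d8:-→d9:-→d10:-→d11:-→d12:-→d13:-  best=H0
  ? 175.110.102.191  path d0:H0→d1:-  best=H0
  del 208.159.25.40/32 (clear depth 32)
  del 15.166.230.0/24 (clear depth 24)
  + 15.166.224.0/20 (H3) depth=20
  ? 77.30.149.16  path d0:H0→d1:-→d2:-→d3:-→d4:-→d5:-→d6:-→d7:-→d8:-→d9:-→d10:-→d11:-→d12:-→d13:-→d14:-→d15:-→d16:-→d17:-→d18:-→d19:-→d20:-→d21:-→d22:-→d23:-→d24:H0  best=H0
  ? 77.30.149.3  path d0:H0→d1:-→d2:-→d3:-→d4:-→d5:-→d6:-→d7:-→d8:-→d9:-→d10:-→d11:-→d12:-→d13:-→d14:-→d15:-→d16:-→d17:-→d18:-→d19:-→d20:-→d21:-→d22:-→d23:-→d24:H0  best=H0
  ? 15.166.230.63  path d0:H0→d1:-→d2:-→d3:-→d4:-→d5:-→d6:-→d7:-→d8:-→d9:-→d10:-→d11:-→d12:-→d13:-→d14:-→d15:-→d16:-→d17:-→d18:-→d19:-→d20:H3→d21:-→d22:-→d23:-→d24:-→d25:-→d26:-→d27:-→d28:-→d29:-→d30:-→d31:-→d32:H1  best=H1
  + 15.166.230.0/24 (H4) depth=24
  ? 17.125.211.104  path d0:H0→d1:-→d2:-→d3:-  best=H0
  + 77.30.0.0/16 (H3) depth=16
  ? 15.166.230.12  path d0:H0→d1:-→d2:-→d3:-→d4:-→d5:-→d6:-→d7:-→d8:-→d9:-→d10:-→d11:-→d12:-→d13:-→d14:-→d15:-→d16:-→d17:-→d18:-→d19:-→d20:H3→d21:-→d22:-→d23:-→d24:H4→d25:-→d26:-  best=H4
  + 208.159.25.32/28 (H2) depth=28
  ? 15.166.230.17  path d0:H0→d1:-→d2:-→d3:-→d4:-→d5:-→d6:-→d7:-→d8:-→d9:-→d10:-→d11:-→d12:-→d13:-→d14:-→d15:-→d16:-→d17:-→d18:-→d19:-→d20:H3→d21:-→d22:-→d23:-→d24:H4→d25:-→d26:-  best=H4
  ? 77.30.149.19  path d0:H0→d1:-→d2:-→d3:-→d4:-→d5:-→d6:-→d7:-→d8:-→d9:-→d10:-→d11:-→d12:-→d13:-→d14:-→d15:-→d16:H3→d17:-→d18:-→d19:-→d20:-→d21:-→d22:-→d23:-→d24:H0  best=H0
  + 77.0.0.0/8 (H4) depth=8
  ? 77.0.0.105  path d0:H0→d1:-→d2:-→d3:-→d4:-→d5:-→d6:-→d7:-→d8:H4→d9:-→d10:-→d11:-  best=H4
  del 77.30.149.0/24 (clear depth 24)
  + 0.0.0.0/3 (H1) depth=3
  del 15.166.230.63/32 (clear depth 32)
  ? 88.176.90.103  path d0:H0→d1:-→d2:-→d3:-  best=H0
  + 77.30.0.0/16 (H4) depth=16
  del 15.166.224.0/20 (clear depth 20)
  + 208.159.25.0/24 (H2) depth=24
  ? 0.140.157.8  path d0:H0→d1:-→d2:-→d3:H1→d4:-  best=H1
  + 77.0.0.0/8 (H4) depth=8
  ? 77.30.0.219  path d0:H0→d1:-→d2:-→d3:-→d4:-→d5:-→d6:-→d7:-→d8:H4→d9:-→d10:-→d11:-→d12:-→d13:-→d14:-→d15:-→d16:H4  best=H4
  + 15.166.230.56/29 (H0) depth=29
  ? 208.159.25.45  path d0:H0→d1:-→d2:-→d3:-→d4:-→d5:-→d6:-→d7:-→d8:-→d9:-→d10:-→d11:-→d12:-→d13:-→d14:-→d15:-→d16:-→d17:-→d18:-→d19:-→d20:-→d21:-→d22:-→d23:-→d24:H2→d25:-→d26:-→d27:-→d28:H2→d29:-  best=H2

== LOOKUPS ==
["H3","no-route","H3","H0","H0","H0","H0","H1","H0","H4","H4","H0","H4","H0","H1","H4","H2"]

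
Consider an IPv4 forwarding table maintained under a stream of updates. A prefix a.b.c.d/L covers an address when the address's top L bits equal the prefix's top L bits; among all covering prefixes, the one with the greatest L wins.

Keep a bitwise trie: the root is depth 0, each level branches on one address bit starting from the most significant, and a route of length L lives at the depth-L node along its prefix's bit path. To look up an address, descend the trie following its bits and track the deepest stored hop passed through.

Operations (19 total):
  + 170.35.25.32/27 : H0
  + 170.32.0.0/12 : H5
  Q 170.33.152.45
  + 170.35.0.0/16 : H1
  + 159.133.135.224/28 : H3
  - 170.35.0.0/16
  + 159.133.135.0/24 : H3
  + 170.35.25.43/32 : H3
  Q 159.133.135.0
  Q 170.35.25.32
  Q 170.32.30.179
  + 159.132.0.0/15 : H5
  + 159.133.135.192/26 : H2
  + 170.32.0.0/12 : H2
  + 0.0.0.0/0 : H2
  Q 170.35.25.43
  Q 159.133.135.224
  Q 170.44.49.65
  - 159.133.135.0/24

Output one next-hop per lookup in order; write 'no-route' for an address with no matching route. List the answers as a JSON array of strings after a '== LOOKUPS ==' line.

Trace:
  + 170.35.25.32/27 (H0) depth=27
  + 170.32.0.0/12 (H5) depth=12
  lookup 170.33.152.45: bits 10101010001000 walk d0:-→d1:-→d2:-→d3:-→d4:-→d5:-→d6:-→d7:-→d8:-→d9:-→d10:-→d11:-→d12:H5→d13:-→d14:- -> H5
  + 170.35.0.0/16 (H1) depth=16
  + 159.133.135.224/28 (H3) depth=28
  del 170.35.0.0/16 (clear depth 16)
  + 159.133.135.0/24 (H3) depth=24
  + 170.35.25.43/32 (H3) depth=32
  lookup 159.133.135.0: bits 100111111000010110000111 walk d0:-→d1:-→d2:-→d3:-→d4:-→d5:-→d6:-→d7:-→d8:-→d9:-→d10:-→d11:-→d12:-→d13:-→d14:-→d15:-→d16:-→d17:-→d18:-→d19:-→d20:-→d21:-→d22:-→d23:-→d24:H3 -> H3
  lookup 170.35.25.32: bits 1010101000100011000110010010 walk d0:-→d1:-→d2:-→d3:-→d4:-→d5:-→d6:-→d7:-→d8:-→d9:-→d10:-→d11:-→d12:H5→d13:-→d14:-→d15:-→d16:-→d17:-→d18:-→d19:-→d20:-→d21:-→d22:-→d23:-→d24:-→d25:-→d26:-→d27:H0→d28:- -> H0
  lookup 170.32.30.179: bits 10101010001000 walk d0:-→d1:-→d2:-→d3:-→d4:-→d5:-→d6:-→d7:-→d8:-→d9:-→d10:-→d11:-→d12:H5→d13:-→d14:- -> H5
  + 159.132.0.0/15 (H5) depth=15
  + 159.133.135.192/26 (H2) depth=26
  + 170.32.0.0/12 (H2) depth=12
  + 0.0.0.0/0 (H2) depth=0
  lookup 170.35.25.43: bits 10101010001000110001100100101011 walk d0:H2→d1:-→d2:-→d3:-→d4:-→d5:-→d6:-→d7:-→d8:-→d9:-→d10:-→d11:-→d12:H2→d13:-→d14:-→d15:-→d16:-→d17:-→d18:-→d19:-→d20:-→d21:-→d22:-→d23:-→d24:-→d25:-→d26:-→d27:H0→d28:-→d29:-→d30:-→d31:-→d32:H3 -> H3
  lookup 159.133.135.224: bits 1001111110000101100001111110 walk d0:H2→d1:-→d2:-→d3:-→d4:-→d5:-→d6:-→d7:-→d8:-→d9:-→d10:-→d11:-→d12:-→d13:-→d14:-→d15:H5→d16:-→d17:-→d18:-→d19:-→d20:-→d21:-→d22:-→d23:-→d24:H3→d25:-→d26:H2→d27:-→d28:H3 -> H3
  lookup 170.44.49.65: bits 101010100010 walk d0:H2→d1:-→d2:-→d3:-→d4:-→d5:-→d6:-→d7:-→d8:-→d9:-→d10:-→d11:-→d12:H2 -> H2
  del 159.133.135.0/24 (clear depth 24)

== LOOKUPS ==
["H5","H3","H0","H5","H3","H3","H2"]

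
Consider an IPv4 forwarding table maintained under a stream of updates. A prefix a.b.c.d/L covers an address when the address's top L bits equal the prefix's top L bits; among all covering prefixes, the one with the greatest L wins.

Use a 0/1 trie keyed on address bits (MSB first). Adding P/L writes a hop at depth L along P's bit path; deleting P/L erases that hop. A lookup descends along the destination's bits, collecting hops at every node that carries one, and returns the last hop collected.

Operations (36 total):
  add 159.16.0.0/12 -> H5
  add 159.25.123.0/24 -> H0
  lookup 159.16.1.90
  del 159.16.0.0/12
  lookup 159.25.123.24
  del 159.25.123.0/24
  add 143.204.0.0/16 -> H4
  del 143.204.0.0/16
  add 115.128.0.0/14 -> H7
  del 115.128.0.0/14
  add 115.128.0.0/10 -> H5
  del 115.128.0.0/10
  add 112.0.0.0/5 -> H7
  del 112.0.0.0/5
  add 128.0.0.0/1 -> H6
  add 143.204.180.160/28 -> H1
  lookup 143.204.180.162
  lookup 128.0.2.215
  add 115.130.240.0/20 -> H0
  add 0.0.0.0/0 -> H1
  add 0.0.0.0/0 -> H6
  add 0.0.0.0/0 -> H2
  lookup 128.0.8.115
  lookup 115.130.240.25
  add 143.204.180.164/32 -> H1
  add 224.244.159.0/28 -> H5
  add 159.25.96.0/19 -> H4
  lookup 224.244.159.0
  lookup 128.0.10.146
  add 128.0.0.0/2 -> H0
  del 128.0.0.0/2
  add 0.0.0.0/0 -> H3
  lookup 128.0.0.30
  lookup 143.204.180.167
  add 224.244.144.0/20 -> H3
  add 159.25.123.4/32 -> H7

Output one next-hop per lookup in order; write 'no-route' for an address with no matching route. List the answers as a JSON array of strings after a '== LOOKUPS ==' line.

Trace:
  + 159.16.0.0/12 (H5) depth=12
  + 159.25.123.0/24 (H0) depth=24
  lookup 159.16.1.90: bits 100111110001 walk d0:-→d1:-→d2:-→d3:-→d4:-→d5:-→d6:-→d7:-→d8:-→d9:-→d10:-→d11:-→d12:H5 -> H5
  - 159.16.0.0/12 clear@12
  lookup 159.25.123.24: bits 100111110001100101111011 walk d0:-→d1:-→d2:-→d3:-→d4:-→d5:-→d6:-→d7:-→d8:-→d9:-→d10:-→d11:-→d12:-→d13:-→d14:-→d15:-→d16:-→d17:-→d18:-→d19:-→d20:-→d21:-→d22:-→d23:-→d24:H0 -> H0
  - 159.25.123.0/24 clear@24
  + 143.204.0.0/16 (H4) depth=16
  - 143.204.0.0/16 clear@16
  + 115.128.0.0/14 (H7) depth=14
  - 115.128.0.0/14 clear@14
  + 115.128.0.0/10 (H5) depth=10
  - 115.128.0.0/10 clear@10
  + 112.0.0.0/5 (H7) depth=5
  - 112.0.0.0/5 clear@5
  + 128.0.0.0/1 (H6) depth=1
  + 143.204.180.160/28 (H1) depth=28
  lookup 143.204.180.162: bits 1000111111001100101101001010 walk d0:-→d1:H6→d2:-→d3:-→d4:-→d5:-→d6:-→d7:-→d8:-→d9:-→d10:-→d11:-→d12:-→d13:-→d14:-→d15:-→d16:-→d17:-→d18:-→d19:-→d20:-→d21:-→d22:-→d23:-→d24:-→d25:-→d26:-→d27:-→d28:H1 -> H1
  lookup 128.0.2.215: bits 1000 walk d0:-→d1:H6→d2:-→d3:-→d4:- -> H6
  + 115.130.240.0/20 (H0) depth=20
  + 0.0.0.0/0 (H1) depth=0
  + 0.0.0.0/0 (H6) depth=0
  + 0.0.0.0/0 (H2) depth=0
  lookup 128.0.8.115: bits 1000 walk d0:H2→d1:H6→d2:-→d3:-→d4:- -> H6
  lookup 115.130.240.25: bits 01110011100000101111 walk d0:H2→d1:-→d2:-→d3:-→d4:-→d5:-→d6:-→d7:-→d8:-→d9:-→d10:-→d11:-→d12:-→d13:-→d14:-→d15:-→d16:-→d17:-→d18:-→d19:-→d20:H0 -> H0
  + 143.204.180.164/32 (H1) depth=32
  + 224.244.159.0/28 (H5) depth=28
  + 159.25.96.0/19 (H4) depth=19
  lookup 224.244.159.0: bits 1110000011110100100111110000 walk d0:H2→d1:H6→d2:-→d3:-→d4:-→d5:-→d6:-→d7:-→d8:-→d9:-→d10:-→d11:-→d12:-→d13:-→d14:-→d15:-→d16:-→d17:-→d18:-→d19:-→d20:-→d21:-→d22:-→d23:-→d24:-→d25:-→d26:-→d27:-→d28:H5 -> H5
  lookup 128.0.10.146: bits 1000 walk d0:H2→d1:H6→d2:-→d3:-→d4:- -> H6
  + 128.0.0.0/2 (H0) depth=2
  - 128.0.0.0/2 clear@2
  + 0.0.0.0/0 (H3) depth=0
  lookup 128.0.0.30: bits 1000 walk d0:H3→d1:H6→d2:-→d3:-→d4:- -> H6
  lookup 143.204.180.167: bits 100011111100110010110100101001 walk d0:H3→d1:H6→d2:-→d3:-→d4:-→d5:-→d6:-→d7:-→d8:-→d9:-→d10:-→d11:-→d12:-→d13:-→d14:-→d15:-→d16:-→d17:-→d18:-→d19:-→d20:-→d21:-→d22:-→d23:-→d24:-→d25:-→d26:-→d27:-→d28:H1→d29:-→d30:- -> H1
  + 224.244.144.0/20 (H3) depth=20
  + 159.25.123.4/32 (H7) depth=32

== LOOKUPS ==
["H5","H0","H1","H6","H6","H0","H5","H6","H6","H1"]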